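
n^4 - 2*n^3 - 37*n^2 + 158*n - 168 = (n - 4)*(n - 3)*(n - 2)*(n + 7)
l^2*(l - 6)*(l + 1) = l^4 - 5*l^3 - 6*l^2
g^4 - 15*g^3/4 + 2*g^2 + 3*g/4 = g*(g - 3)*(g - 1)*(g + 1/4)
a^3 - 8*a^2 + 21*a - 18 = (a - 3)^2*(a - 2)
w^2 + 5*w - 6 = (w - 1)*(w + 6)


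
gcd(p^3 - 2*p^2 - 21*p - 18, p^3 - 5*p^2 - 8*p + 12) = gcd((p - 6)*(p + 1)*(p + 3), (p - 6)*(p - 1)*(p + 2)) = p - 6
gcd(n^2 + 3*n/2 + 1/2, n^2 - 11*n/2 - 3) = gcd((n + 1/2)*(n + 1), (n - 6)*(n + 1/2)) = n + 1/2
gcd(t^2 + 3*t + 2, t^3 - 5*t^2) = 1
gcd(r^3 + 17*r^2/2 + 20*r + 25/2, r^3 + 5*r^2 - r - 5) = r^2 + 6*r + 5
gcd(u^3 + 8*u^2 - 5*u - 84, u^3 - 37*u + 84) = u^2 + 4*u - 21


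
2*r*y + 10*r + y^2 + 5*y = (2*r + y)*(y + 5)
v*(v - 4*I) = v^2 - 4*I*v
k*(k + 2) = k^2 + 2*k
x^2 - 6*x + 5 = (x - 5)*(x - 1)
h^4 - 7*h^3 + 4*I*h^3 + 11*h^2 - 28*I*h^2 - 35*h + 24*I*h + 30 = (h - 6)*(h - 1)*(h - I)*(h + 5*I)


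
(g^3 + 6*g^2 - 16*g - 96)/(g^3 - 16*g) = (g + 6)/g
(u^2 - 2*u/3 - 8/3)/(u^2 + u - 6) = (u + 4/3)/(u + 3)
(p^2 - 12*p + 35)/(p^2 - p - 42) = (p - 5)/(p + 6)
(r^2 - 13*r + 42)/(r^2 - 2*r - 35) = (r - 6)/(r + 5)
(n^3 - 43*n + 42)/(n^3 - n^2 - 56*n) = (n^2 - 7*n + 6)/(n*(n - 8))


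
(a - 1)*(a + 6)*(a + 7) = a^3 + 12*a^2 + 29*a - 42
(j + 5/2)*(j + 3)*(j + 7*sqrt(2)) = j^3 + 11*j^2/2 + 7*sqrt(2)*j^2 + 15*j/2 + 77*sqrt(2)*j/2 + 105*sqrt(2)/2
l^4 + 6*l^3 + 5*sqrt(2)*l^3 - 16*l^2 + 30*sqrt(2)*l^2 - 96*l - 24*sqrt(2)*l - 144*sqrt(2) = (l + 6)*(l - 2*sqrt(2))*(l + sqrt(2))*(l + 6*sqrt(2))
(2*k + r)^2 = 4*k^2 + 4*k*r + r^2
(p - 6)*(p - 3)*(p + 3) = p^3 - 6*p^2 - 9*p + 54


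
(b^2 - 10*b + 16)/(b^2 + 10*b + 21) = (b^2 - 10*b + 16)/(b^2 + 10*b + 21)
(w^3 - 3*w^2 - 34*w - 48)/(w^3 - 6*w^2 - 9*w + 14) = (w^2 - 5*w - 24)/(w^2 - 8*w + 7)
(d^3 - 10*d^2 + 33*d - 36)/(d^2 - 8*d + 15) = (d^2 - 7*d + 12)/(d - 5)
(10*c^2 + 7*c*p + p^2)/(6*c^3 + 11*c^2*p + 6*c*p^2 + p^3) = (5*c + p)/(3*c^2 + 4*c*p + p^2)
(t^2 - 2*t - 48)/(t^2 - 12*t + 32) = (t + 6)/(t - 4)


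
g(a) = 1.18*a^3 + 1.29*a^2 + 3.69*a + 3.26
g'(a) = 3.54*a^2 + 2.58*a + 3.69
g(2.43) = 36.78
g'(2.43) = 30.86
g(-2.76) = -21.91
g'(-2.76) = 23.54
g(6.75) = 449.85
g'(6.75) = 182.40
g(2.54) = 40.29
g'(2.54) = 33.08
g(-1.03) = -0.46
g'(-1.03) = 4.79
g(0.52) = 5.69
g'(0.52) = 5.99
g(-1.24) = -1.58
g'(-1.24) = 5.93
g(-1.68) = -4.89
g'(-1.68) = 9.35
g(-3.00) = -28.06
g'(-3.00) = 27.81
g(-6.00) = -227.32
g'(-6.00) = 115.65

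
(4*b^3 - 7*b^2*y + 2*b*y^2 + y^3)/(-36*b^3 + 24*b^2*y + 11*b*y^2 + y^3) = (-4*b^2 + 3*b*y + y^2)/(36*b^2 + 12*b*y + y^2)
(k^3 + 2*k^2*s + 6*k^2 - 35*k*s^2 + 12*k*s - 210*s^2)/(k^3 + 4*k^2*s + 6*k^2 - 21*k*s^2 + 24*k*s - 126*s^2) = (-k + 5*s)/(-k + 3*s)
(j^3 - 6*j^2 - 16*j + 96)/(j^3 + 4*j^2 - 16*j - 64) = (j - 6)/(j + 4)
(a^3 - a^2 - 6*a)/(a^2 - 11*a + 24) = a*(a + 2)/(a - 8)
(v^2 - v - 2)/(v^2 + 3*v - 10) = (v + 1)/(v + 5)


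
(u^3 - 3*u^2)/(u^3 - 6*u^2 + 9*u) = u/(u - 3)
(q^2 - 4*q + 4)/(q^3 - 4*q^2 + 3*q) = (q^2 - 4*q + 4)/(q*(q^2 - 4*q + 3))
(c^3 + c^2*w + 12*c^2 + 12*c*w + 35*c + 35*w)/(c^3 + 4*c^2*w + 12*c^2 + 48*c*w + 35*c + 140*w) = (c + w)/(c + 4*w)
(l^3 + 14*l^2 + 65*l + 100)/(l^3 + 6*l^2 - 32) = (l^2 + 10*l + 25)/(l^2 + 2*l - 8)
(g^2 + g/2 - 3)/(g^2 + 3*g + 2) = (g - 3/2)/(g + 1)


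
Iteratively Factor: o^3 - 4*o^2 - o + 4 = (o - 1)*(o^2 - 3*o - 4) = (o - 4)*(o - 1)*(o + 1)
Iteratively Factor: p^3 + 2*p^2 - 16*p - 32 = (p + 4)*(p^2 - 2*p - 8) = (p + 2)*(p + 4)*(p - 4)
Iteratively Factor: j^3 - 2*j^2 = (j)*(j^2 - 2*j) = j*(j - 2)*(j)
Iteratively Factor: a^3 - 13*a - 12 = (a + 1)*(a^2 - a - 12) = (a + 1)*(a + 3)*(a - 4)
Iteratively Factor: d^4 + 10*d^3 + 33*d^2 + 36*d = (d + 4)*(d^3 + 6*d^2 + 9*d) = (d + 3)*(d + 4)*(d^2 + 3*d) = d*(d + 3)*(d + 4)*(d + 3)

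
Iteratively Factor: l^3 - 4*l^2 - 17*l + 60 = (l - 3)*(l^2 - l - 20) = (l - 3)*(l + 4)*(l - 5)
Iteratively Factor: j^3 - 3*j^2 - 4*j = (j)*(j^2 - 3*j - 4) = j*(j - 4)*(j + 1)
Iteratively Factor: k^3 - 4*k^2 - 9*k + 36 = (k + 3)*(k^2 - 7*k + 12) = (k - 3)*(k + 3)*(k - 4)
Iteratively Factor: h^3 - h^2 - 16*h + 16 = (h - 1)*(h^2 - 16) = (h - 4)*(h - 1)*(h + 4)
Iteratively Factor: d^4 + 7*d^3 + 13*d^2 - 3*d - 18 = (d + 3)*(d^3 + 4*d^2 + d - 6) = (d + 2)*(d + 3)*(d^2 + 2*d - 3) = (d - 1)*(d + 2)*(d + 3)*(d + 3)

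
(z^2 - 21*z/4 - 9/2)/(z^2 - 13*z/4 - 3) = (z - 6)/(z - 4)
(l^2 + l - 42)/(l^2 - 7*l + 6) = (l + 7)/(l - 1)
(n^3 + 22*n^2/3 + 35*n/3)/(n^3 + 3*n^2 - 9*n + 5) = n*(3*n + 7)/(3*(n^2 - 2*n + 1))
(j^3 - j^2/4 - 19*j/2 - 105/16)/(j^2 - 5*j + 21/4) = (8*j^2 + 26*j + 15)/(4*(2*j - 3))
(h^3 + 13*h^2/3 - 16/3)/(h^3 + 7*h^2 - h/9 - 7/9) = 3*(3*h^3 + 13*h^2 - 16)/(9*h^3 + 63*h^2 - h - 7)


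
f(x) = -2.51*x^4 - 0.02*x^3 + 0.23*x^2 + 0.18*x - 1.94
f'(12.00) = -17352.06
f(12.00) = -52048.58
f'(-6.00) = 2163.90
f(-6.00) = -3243.38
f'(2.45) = -146.70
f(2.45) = -90.85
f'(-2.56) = 167.05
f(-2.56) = -108.36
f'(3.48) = -422.07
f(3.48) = -367.49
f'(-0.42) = 0.72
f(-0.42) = -2.05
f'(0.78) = -4.26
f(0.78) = -2.60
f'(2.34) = -127.71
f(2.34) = -75.77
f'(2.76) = -210.09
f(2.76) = -145.76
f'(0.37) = -0.17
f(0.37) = -1.89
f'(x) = -10.04*x^3 - 0.06*x^2 + 0.46*x + 0.18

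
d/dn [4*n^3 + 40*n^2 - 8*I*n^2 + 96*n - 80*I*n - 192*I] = 12*n^2 + 16*n*(5 - I) + 96 - 80*I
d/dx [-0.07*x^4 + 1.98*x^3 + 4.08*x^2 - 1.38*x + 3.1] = -0.28*x^3 + 5.94*x^2 + 8.16*x - 1.38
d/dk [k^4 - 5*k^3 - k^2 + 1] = k*(4*k^2 - 15*k - 2)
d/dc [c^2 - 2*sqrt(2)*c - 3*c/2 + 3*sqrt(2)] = 2*c - 2*sqrt(2) - 3/2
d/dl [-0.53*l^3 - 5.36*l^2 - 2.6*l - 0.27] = -1.59*l^2 - 10.72*l - 2.6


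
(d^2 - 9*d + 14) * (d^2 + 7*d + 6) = d^4 - 2*d^3 - 43*d^2 + 44*d + 84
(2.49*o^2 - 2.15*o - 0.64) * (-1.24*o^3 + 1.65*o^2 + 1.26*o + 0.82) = -3.0876*o^5 + 6.7745*o^4 + 0.383500000000001*o^3 - 1.7232*o^2 - 2.5694*o - 0.5248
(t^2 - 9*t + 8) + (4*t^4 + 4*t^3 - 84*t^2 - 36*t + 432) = 4*t^4 + 4*t^3 - 83*t^2 - 45*t + 440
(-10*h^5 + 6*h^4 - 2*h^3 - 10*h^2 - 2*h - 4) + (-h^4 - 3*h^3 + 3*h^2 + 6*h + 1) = -10*h^5 + 5*h^4 - 5*h^3 - 7*h^2 + 4*h - 3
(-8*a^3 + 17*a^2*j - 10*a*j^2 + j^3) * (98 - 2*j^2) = 16*a^3*j^2 - 784*a^3 - 34*a^2*j^3 + 1666*a^2*j + 20*a*j^4 - 980*a*j^2 - 2*j^5 + 98*j^3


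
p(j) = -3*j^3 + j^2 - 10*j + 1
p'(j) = -9*j^2 + 2*j - 10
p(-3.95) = 240.99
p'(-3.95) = -158.32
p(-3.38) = 162.07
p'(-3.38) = -119.58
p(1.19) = -14.54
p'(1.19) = -20.36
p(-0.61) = 8.15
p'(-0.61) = -14.57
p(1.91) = -35.36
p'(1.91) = -39.01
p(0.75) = -7.20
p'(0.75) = -13.56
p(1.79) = -30.90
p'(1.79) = -35.26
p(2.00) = -39.00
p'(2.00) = -42.00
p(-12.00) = 5449.00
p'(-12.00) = -1330.00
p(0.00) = 1.00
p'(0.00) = -10.00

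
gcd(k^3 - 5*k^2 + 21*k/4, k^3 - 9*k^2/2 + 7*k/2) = k^2 - 7*k/2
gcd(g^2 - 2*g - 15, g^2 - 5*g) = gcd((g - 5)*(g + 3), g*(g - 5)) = g - 5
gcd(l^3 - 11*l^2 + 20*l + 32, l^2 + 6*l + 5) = l + 1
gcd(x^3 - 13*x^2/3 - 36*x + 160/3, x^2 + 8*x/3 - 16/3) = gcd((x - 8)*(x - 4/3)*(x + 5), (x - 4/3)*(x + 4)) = x - 4/3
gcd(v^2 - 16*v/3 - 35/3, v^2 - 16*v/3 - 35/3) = v^2 - 16*v/3 - 35/3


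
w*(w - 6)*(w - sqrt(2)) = w^3 - 6*w^2 - sqrt(2)*w^2 + 6*sqrt(2)*w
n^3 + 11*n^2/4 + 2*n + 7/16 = (n + 1/2)^2*(n + 7/4)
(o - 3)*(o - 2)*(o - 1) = o^3 - 6*o^2 + 11*o - 6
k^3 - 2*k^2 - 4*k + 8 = (k - 2)^2*(k + 2)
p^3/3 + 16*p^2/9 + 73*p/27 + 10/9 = (p/3 + 1)*(p + 2/3)*(p + 5/3)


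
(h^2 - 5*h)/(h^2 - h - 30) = h*(5 - h)/(-h^2 + h + 30)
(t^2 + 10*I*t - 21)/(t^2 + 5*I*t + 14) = (t + 3*I)/(t - 2*I)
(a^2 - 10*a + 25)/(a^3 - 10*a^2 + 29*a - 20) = (a - 5)/(a^2 - 5*a + 4)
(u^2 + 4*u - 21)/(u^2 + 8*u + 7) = (u - 3)/(u + 1)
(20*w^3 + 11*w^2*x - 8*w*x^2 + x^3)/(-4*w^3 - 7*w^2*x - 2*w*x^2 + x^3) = (-5*w + x)/(w + x)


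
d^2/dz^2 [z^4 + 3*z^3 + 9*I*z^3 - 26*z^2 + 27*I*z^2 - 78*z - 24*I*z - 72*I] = 12*z^2 + z*(18 + 54*I) - 52 + 54*I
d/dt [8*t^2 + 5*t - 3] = 16*t + 5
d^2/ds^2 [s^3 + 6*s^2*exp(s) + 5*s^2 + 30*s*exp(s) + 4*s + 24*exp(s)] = 6*s^2*exp(s) + 54*s*exp(s) + 6*s + 96*exp(s) + 10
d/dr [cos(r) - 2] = -sin(r)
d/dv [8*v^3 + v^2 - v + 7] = 24*v^2 + 2*v - 1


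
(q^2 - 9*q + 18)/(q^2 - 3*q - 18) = (q - 3)/(q + 3)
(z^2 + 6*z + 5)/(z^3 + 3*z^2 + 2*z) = (z + 5)/(z*(z + 2))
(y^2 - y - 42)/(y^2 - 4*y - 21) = (y + 6)/(y + 3)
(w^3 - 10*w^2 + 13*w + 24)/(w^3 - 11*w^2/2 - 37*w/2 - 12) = 2*(w - 3)/(2*w + 3)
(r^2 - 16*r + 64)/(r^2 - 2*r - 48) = (r - 8)/(r + 6)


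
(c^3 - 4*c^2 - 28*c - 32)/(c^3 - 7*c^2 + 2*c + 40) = (c^2 - 6*c - 16)/(c^2 - 9*c + 20)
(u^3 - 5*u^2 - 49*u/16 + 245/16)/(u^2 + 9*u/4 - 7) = (4*u^2 - 13*u - 35)/(4*(u + 4))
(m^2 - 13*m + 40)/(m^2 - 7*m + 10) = (m - 8)/(m - 2)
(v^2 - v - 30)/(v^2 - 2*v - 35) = (v - 6)/(v - 7)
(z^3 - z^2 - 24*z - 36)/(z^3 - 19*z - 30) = (z - 6)/(z - 5)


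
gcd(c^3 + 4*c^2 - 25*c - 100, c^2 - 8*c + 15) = c - 5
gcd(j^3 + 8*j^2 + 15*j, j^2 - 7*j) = j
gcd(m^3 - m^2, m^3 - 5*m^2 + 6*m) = m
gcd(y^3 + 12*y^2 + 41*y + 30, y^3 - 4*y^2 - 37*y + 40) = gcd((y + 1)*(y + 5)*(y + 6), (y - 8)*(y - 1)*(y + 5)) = y + 5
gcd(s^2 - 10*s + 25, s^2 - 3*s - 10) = s - 5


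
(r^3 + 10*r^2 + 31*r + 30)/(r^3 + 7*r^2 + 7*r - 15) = (r + 2)/(r - 1)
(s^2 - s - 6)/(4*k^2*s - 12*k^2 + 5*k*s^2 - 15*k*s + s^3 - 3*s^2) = (s + 2)/(4*k^2 + 5*k*s + s^2)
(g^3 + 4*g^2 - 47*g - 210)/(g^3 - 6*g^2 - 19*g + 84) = (g^2 + 11*g + 30)/(g^2 + g - 12)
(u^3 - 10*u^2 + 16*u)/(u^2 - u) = (u^2 - 10*u + 16)/(u - 1)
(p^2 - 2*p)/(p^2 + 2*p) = (p - 2)/(p + 2)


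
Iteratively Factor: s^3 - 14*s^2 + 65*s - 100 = (s - 5)*(s^2 - 9*s + 20) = (s - 5)^2*(s - 4)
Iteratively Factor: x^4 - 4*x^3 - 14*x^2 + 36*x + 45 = (x + 1)*(x^3 - 5*x^2 - 9*x + 45) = (x - 5)*(x + 1)*(x^2 - 9) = (x - 5)*(x + 1)*(x + 3)*(x - 3)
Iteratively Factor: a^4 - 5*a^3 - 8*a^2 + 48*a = (a + 3)*(a^3 - 8*a^2 + 16*a) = a*(a + 3)*(a^2 - 8*a + 16) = a*(a - 4)*(a + 3)*(a - 4)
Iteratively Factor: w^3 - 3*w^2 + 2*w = (w)*(w^2 - 3*w + 2) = w*(w - 1)*(w - 2)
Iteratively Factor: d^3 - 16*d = (d + 4)*(d^2 - 4*d) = (d - 4)*(d + 4)*(d)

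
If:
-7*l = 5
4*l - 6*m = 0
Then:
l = -5/7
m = -10/21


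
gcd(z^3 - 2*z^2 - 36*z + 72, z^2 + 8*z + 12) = z + 6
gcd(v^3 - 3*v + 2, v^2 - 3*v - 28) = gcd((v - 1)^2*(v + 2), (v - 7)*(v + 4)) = 1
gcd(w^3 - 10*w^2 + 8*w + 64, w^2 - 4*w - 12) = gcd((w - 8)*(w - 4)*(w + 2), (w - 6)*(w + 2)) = w + 2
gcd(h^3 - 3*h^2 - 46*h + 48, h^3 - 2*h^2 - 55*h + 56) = h^2 - 9*h + 8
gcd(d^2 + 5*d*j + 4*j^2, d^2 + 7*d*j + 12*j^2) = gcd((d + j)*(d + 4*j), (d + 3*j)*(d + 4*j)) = d + 4*j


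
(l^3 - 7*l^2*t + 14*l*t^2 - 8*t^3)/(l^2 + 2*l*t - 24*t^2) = (l^2 - 3*l*t + 2*t^2)/(l + 6*t)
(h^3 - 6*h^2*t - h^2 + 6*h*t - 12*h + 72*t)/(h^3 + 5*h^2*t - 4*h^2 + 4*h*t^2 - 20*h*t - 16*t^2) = (h^2 - 6*h*t + 3*h - 18*t)/(h^2 + 5*h*t + 4*t^2)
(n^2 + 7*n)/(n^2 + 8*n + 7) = n/(n + 1)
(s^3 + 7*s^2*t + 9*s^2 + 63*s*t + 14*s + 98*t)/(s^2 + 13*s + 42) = (s^2 + 7*s*t + 2*s + 14*t)/(s + 6)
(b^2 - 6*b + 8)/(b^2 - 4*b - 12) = (-b^2 + 6*b - 8)/(-b^2 + 4*b + 12)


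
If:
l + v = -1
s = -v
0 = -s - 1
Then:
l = -2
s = -1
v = 1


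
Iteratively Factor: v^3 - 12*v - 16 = (v - 4)*(v^2 + 4*v + 4) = (v - 4)*(v + 2)*(v + 2)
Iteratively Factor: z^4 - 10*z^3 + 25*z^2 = (z - 5)*(z^3 - 5*z^2) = z*(z - 5)*(z^2 - 5*z) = z^2*(z - 5)*(z - 5)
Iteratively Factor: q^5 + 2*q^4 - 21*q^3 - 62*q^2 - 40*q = (q + 4)*(q^4 - 2*q^3 - 13*q^2 - 10*q) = (q - 5)*(q + 4)*(q^3 + 3*q^2 + 2*q) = (q - 5)*(q + 2)*(q + 4)*(q^2 + q) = (q - 5)*(q + 1)*(q + 2)*(q + 4)*(q)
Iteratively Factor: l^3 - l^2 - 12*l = (l + 3)*(l^2 - 4*l) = l*(l + 3)*(l - 4)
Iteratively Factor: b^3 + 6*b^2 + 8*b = (b + 4)*(b^2 + 2*b) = (b + 2)*(b + 4)*(b)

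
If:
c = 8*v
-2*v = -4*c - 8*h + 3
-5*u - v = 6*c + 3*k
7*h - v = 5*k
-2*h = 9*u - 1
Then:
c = -2468/6627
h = 1214/2209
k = 10321/13254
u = -73/6627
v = -617/13254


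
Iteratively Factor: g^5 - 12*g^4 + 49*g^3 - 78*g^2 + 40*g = (g - 2)*(g^4 - 10*g^3 + 29*g^2 - 20*g) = (g - 5)*(g - 2)*(g^3 - 5*g^2 + 4*g) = (g - 5)*(g - 4)*(g - 2)*(g^2 - g) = g*(g - 5)*(g - 4)*(g - 2)*(g - 1)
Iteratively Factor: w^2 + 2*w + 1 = (w + 1)*(w + 1)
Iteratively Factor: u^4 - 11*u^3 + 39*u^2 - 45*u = (u - 3)*(u^3 - 8*u^2 + 15*u) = u*(u - 3)*(u^2 - 8*u + 15) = u*(u - 3)^2*(u - 5)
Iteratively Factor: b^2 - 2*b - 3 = (b + 1)*(b - 3)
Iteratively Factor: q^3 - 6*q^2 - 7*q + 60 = (q - 4)*(q^2 - 2*q - 15) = (q - 5)*(q - 4)*(q + 3)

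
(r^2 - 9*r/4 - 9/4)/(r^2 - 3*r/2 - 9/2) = (4*r + 3)/(2*(2*r + 3))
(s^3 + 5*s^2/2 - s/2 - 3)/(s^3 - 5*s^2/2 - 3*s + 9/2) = (s + 2)/(s - 3)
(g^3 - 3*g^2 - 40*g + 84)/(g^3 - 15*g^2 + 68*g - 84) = (g + 6)/(g - 6)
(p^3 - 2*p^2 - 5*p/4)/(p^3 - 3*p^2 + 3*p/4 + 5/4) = p/(p - 1)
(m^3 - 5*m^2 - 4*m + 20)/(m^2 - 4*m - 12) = (m^2 - 7*m + 10)/(m - 6)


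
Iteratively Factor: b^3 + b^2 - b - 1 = (b + 1)*(b^2 - 1) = (b - 1)*(b + 1)*(b + 1)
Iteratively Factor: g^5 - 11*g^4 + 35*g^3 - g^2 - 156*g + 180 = (g - 3)*(g^4 - 8*g^3 + 11*g^2 + 32*g - 60) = (g - 5)*(g - 3)*(g^3 - 3*g^2 - 4*g + 12) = (g - 5)*(g - 3)*(g - 2)*(g^2 - g - 6) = (g - 5)*(g - 3)^2*(g - 2)*(g + 2)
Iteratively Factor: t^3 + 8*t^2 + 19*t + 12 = (t + 1)*(t^2 + 7*t + 12) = (t + 1)*(t + 4)*(t + 3)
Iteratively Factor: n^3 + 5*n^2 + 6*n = (n)*(n^2 + 5*n + 6) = n*(n + 3)*(n + 2)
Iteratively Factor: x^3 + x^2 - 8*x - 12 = (x - 3)*(x^2 + 4*x + 4) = (x - 3)*(x + 2)*(x + 2)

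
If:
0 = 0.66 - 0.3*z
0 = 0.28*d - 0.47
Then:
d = 1.68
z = 2.20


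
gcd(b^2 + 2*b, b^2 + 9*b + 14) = b + 2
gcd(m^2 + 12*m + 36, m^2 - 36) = m + 6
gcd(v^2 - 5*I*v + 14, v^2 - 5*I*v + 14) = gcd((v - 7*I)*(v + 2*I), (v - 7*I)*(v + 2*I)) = v^2 - 5*I*v + 14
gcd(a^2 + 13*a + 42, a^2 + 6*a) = a + 6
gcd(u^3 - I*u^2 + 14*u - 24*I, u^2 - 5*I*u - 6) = u^2 - 5*I*u - 6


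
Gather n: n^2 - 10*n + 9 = n^2 - 10*n + 9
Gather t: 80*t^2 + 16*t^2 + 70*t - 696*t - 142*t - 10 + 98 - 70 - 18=96*t^2 - 768*t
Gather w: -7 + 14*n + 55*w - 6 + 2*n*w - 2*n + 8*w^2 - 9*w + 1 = 12*n + 8*w^2 + w*(2*n + 46) - 12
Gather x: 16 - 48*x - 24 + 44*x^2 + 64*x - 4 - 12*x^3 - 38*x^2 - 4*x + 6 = -12*x^3 + 6*x^2 + 12*x - 6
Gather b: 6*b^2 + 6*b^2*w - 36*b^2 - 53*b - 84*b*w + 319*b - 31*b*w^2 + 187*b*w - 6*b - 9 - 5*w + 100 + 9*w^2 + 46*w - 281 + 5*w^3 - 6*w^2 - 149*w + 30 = b^2*(6*w - 30) + b*(-31*w^2 + 103*w + 260) + 5*w^3 + 3*w^2 - 108*w - 160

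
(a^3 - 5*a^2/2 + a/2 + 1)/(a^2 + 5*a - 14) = (2*a^2 - a - 1)/(2*(a + 7))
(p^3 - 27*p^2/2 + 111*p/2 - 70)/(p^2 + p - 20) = (2*p^2 - 19*p + 35)/(2*(p + 5))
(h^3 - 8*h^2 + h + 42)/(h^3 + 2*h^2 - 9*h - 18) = (h - 7)/(h + 3)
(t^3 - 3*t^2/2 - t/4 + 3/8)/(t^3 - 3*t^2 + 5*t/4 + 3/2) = (t - 1/2)/(t - 2)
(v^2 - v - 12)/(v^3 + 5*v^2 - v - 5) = (v^2 - v - 12)/(v^3 + 5*v^2 - v - 5)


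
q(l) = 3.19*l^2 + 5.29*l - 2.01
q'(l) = 6.38*l + 5.29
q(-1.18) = -3.81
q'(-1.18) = -2.24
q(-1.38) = -3.24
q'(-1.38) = -3.51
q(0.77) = 3.95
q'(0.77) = 10.20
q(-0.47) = -3.79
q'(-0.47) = 2.29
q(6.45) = 164.82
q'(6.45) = 46.44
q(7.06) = 194.34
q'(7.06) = 50.33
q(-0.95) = -4.16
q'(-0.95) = -0.77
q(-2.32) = 2.89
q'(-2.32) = -9.51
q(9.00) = 303.99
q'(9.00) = 62.71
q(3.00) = 42.57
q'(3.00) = 24.43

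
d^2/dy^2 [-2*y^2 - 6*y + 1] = -4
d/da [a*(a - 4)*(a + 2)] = 3*a^2 - 4*a - 8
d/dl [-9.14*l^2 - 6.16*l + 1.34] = -18.28*l - 6.16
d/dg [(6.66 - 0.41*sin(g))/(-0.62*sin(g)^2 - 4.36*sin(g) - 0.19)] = (-0.2542*sin(g)^2 + 8.2584*sin(g) + 29.1155)*cos(g)/(0.3844*sin(g)^4 + 5.4064*sin(g)^3 + 19.2452*sin(g)^2 + 1.6568*sin(g) + 0.0361)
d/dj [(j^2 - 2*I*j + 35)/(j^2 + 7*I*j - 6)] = (9*I*j^2 - 82*j - 233*I)/(j^4 + 14*I*j^3 - 61*j^2 - 84*I*j + 36)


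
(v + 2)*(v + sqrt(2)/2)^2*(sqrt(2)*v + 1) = sqrt(2)*v^4 + 2*sqrt(2)*v^3 + 3*v^3 + 3*sqrt(2)*v^2/2 + 6*v^2 + v/2 + 3*sqrt(2)*v + 1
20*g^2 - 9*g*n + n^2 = (-5*g + n)*(-4*g + n)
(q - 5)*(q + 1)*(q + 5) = q^3 + q^2 - 25*q - 25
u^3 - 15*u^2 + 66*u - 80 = (u - 8)*(u - 5)*(u - 2)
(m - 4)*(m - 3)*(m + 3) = m^3 - 4*m^2 - 9*m + 36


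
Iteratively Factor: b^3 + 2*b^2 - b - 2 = (b + 2)*(b^2 - 1) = (b - 1)*(b + 2)*(b + 1)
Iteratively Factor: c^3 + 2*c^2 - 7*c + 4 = (c + 4)*(c^2 - 2*c + 1) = (c - 1)*(c + 4)*(c - 1)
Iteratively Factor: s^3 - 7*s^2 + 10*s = (s)*(s^2 - 7*s + 10) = s*(s - 5)*(s - 2)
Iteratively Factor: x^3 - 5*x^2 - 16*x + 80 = (x - 4)*(x^2 - x - 20) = (x - 5)*(x - 4)*(x + 4)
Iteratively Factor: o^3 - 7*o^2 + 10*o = (o)*(o^2 - 7*o + 10) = o*(o - 5)*(o - 2)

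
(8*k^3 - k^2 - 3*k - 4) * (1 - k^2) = -8*k^5 + k^4 + 11*k^3 + 3*k^2 - 3*k - 4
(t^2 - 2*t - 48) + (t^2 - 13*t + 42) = 2*t^2 - 15*t - 6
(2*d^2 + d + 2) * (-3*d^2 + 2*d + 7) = -6*d^4 + d^3 + 10*d^2 + 11*d + 14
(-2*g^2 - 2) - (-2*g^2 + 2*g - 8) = 6 - 2*g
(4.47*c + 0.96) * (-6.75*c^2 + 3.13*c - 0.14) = -30.1725*c^3 + 7.5111*c^2 + 2.379*c - 0.1344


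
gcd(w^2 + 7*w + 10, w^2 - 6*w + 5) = 1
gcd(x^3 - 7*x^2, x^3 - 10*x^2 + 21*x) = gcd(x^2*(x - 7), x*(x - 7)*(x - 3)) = x^2 - 7*x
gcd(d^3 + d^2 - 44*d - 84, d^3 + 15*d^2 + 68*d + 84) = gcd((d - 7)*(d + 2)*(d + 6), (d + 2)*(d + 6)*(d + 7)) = d^2 + 8*d + 12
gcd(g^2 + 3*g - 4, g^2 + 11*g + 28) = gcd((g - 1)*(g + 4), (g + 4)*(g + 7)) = g + 4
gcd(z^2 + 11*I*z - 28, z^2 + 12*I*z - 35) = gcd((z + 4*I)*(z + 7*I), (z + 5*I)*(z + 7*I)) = z + 7*I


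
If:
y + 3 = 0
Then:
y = -3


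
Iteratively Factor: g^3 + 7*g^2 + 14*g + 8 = (g + 4)*(g^2 + 3*g + 2) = (g + 1)*(g + 4)*(g + 2)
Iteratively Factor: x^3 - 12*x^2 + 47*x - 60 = (x - 3)*(x^2 - 9*x + 20) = (x - 5)*(x - 3)*(x - 4)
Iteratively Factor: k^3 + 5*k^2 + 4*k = (k)*(k^2 + 5*k + 4) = k*(k + 1)*(k + 4)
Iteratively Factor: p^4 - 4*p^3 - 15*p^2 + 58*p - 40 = (p - 1)*(p^3 - 3*p^2 - 18*p + 40) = (p - 5)*(p - 1)*(p^2 + 2*p - 8) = (p - 5)*(p - 2)*(p - 1)*(p + 4)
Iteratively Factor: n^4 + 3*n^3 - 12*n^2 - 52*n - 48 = (n - 4)*(n^3 + 7*n^2 + 16*n + 12) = (n - 4)*(n + 2)*(n^2 + 5*n + 6) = (n - 4)*(n + 2)^2*(n + 3)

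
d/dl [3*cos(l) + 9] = -3*sin(l)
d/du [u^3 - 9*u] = 3*u^2 - 9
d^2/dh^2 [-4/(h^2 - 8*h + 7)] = 8*(h^2 - 8*h - 4*(h - 4)^2 + 7)/(h^2 - 8*h + 7)^3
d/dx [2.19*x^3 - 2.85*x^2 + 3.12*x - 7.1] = 6.57*x^2 - 5.7*x + 3.12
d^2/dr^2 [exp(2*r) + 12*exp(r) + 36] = 4*(exp(r) + 3)*exp(r)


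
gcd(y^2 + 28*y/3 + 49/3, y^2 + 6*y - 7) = y + 7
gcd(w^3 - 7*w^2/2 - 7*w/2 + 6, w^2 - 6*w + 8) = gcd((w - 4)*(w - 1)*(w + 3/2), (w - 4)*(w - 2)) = w - 4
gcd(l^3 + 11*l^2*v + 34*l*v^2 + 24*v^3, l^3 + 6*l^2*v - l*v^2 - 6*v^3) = l^2 + 7*l*v + 6*v^2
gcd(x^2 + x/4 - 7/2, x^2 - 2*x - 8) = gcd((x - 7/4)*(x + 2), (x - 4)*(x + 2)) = x + 2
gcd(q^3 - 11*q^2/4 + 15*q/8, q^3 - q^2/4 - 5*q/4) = q^2 - 5*q/4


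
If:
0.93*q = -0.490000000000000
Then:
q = -0.53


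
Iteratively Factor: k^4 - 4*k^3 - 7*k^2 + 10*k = (k)*(k^3 - 4*k^2 - 7*k + 10) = k*(k + 2)*(k^2 - 6*k + 5) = k*(k - 5)*(k + 2)*(k - 1)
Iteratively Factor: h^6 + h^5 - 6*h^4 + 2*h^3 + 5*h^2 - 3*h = (h + 1)*(h^5 - 6*h^3 + 8*h^2 - 3*h) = h*(h + 1)*(h^4 - 6*h^2 + 8*h - 3) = h*(h - 1)*(h + 1)*(h^3 + h^2 - 5*h + 3) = h*(h - 1)^2*(h + 1)*(h^2 + 2*h - 3) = h*(h - 1)^3*(h + 1)*(h + 3)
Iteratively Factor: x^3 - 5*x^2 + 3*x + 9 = (x - 3)*(x^2 - 2*x - 3) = (x - 3)*(x + 1)*(x - 3)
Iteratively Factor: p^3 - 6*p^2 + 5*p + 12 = (p + 1)*(p^2 - 7*p + 12) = (p - 4)*(p + 1)*(p - 3)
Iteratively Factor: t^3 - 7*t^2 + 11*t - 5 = (t - 1)*(t^2 - 6*t + 5) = (t - 5)*(t - 1)*(t - 1)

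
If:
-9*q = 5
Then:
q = -5/9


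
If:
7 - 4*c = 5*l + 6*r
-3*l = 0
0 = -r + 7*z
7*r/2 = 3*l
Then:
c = 7/4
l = 0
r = 0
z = 0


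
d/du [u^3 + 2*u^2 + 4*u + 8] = 3*u^2 + 4*u + 4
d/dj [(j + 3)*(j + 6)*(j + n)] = 3*j^2 + 2*j*n + 18*j + 9*n + 18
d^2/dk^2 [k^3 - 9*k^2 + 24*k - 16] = 6*k - 18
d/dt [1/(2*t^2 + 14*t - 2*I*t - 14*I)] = (-2*t - 7 + I)/(2*(t^2 + 7*t - I*t - 7*I)^2)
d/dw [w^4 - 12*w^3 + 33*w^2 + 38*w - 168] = 4*w^3 - 36*w^2 + 66*w + 38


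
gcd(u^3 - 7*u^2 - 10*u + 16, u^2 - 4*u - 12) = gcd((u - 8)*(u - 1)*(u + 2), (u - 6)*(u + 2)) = u + 2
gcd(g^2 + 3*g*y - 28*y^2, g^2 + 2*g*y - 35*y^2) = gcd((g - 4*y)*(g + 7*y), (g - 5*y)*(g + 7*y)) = g + 7*y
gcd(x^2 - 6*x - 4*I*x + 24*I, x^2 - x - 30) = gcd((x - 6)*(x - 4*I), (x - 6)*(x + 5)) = x - 6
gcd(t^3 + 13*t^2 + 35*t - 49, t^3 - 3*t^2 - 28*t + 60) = 1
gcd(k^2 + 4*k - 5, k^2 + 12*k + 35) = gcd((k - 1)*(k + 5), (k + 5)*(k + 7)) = k + 5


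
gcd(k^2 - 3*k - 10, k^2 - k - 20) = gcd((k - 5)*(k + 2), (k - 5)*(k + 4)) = k - 5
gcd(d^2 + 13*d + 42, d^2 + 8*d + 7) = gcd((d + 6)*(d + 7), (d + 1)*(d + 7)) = d + 7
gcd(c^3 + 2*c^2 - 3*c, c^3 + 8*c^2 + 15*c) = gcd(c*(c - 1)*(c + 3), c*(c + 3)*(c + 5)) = c^2 + 3*c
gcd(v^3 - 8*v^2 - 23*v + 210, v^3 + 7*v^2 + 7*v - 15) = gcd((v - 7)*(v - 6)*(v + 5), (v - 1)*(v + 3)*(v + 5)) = v + 5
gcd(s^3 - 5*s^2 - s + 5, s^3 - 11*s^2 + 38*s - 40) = s - 5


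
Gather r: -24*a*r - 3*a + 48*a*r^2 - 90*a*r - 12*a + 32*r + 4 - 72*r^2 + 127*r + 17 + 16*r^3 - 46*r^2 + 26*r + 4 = -15*a + 16*r^3 + r^2*(48*a - 118) + r*(185 - 114*a) + 25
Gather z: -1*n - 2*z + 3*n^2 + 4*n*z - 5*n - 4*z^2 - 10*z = 3*n^2 - 6*n - 4*z^2 + z*(4*n - 12)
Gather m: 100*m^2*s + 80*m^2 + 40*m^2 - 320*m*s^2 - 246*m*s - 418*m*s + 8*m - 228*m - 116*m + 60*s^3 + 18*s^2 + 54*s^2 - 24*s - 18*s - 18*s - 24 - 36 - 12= m^2*(100*s + 120) + m*(-320*s^2 - 664*s - 336) + 60*s^3 + 72*s^2 - 60*s - 72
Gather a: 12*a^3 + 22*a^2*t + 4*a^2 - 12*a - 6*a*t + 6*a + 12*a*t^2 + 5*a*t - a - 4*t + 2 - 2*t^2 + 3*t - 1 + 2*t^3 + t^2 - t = 12*a^3 + a^2*(22*t + 4) + a*(12*t^2 - t - 7) + 2*t^3 - t^2 - 2*t + 1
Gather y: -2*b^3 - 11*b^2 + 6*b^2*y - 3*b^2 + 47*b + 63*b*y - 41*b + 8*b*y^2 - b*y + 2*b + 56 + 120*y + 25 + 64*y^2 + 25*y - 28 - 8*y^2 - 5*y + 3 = -2*b^3 - 14*b^2 + 8*b + y^2*(8*b + 56) + y*(6*b^2 + 62*b + 140) + 56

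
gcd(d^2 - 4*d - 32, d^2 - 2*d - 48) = d - 8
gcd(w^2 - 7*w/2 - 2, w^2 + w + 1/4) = w + 1/2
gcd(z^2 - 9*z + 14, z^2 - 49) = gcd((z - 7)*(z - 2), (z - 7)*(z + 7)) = z - 7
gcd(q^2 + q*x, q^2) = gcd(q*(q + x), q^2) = q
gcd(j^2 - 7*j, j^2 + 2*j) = j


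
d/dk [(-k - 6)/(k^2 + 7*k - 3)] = (-k^2 - 7*k + (k + 6)*(2*k + 7) + 3)/(k^2 + 7*k - 3)^2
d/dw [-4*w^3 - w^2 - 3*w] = -12*w^2 - 2*w - 3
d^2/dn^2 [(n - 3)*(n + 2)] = 2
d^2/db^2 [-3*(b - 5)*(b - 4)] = -6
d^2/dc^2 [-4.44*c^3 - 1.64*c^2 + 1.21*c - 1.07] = -26.64*c - 3.28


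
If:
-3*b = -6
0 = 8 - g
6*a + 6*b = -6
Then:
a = -3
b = 2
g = 8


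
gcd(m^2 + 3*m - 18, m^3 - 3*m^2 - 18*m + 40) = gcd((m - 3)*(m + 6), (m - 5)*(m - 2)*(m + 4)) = 1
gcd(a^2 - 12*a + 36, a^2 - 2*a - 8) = 1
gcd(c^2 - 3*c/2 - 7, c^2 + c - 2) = c + 2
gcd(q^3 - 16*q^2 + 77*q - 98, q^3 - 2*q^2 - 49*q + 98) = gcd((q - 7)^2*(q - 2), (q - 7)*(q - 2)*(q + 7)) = q^2 - 9*q + 14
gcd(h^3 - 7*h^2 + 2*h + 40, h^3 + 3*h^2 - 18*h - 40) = h^2 - 2*h - 8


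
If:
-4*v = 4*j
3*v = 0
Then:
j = 0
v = 0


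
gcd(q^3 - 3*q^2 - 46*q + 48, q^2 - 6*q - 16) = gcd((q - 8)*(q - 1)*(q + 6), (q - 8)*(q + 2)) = q - 8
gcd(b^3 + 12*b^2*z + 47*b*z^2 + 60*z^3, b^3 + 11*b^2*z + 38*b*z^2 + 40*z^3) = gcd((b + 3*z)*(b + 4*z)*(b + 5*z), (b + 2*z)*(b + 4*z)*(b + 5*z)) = b^2 + 9*b*z + 20*z^2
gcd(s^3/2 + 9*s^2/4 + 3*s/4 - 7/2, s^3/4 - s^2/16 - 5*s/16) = 1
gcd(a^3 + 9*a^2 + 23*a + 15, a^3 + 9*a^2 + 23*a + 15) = a^3 + 9*a^2 + 23*a + 15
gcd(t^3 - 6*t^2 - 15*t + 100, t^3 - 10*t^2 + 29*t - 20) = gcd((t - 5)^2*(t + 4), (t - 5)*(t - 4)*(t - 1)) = t - 5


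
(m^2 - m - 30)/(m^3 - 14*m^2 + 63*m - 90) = (m + 5)/(m^2 - 8*m + 15)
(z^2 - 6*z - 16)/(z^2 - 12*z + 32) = (z + 2)/(z - 4)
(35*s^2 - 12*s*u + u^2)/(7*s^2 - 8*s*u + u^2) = (5*s - u)/(s - u)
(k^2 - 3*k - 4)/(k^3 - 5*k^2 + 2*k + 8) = 1/(k - 2)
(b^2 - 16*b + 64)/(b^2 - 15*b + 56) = (b - 8)/(b - 7)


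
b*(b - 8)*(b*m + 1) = b^3*m - 8*b^2*m + b^2 - 8*b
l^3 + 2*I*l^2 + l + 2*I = (l - I)*(l + I)*(l + 2*I)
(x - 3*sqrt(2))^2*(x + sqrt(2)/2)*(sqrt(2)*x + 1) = sqrt(2)*x^4 - 10*x^3 + 13*sqrt(2)*x^2/2 + 30*x + 9*sqrt(2)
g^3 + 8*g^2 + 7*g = g*(g + 1)*(g + 7)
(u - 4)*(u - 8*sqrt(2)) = u^2 - 8*sqrt(2)*u - 4*u + 32*sqrt(2)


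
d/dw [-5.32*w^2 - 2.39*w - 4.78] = -10.64*w - 2.39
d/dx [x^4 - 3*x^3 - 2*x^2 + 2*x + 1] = 4*x^3 - 9*x^2 - 4*x + 2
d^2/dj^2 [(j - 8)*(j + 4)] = 2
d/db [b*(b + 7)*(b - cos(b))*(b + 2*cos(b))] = -b*(b + 7)*(b - cos(b))*(2*sin(b) - 1) + b*(b + 7)*(b + 2*cos(b))*(sin(b) + 1) + b*(b - cos(b))*(b + 2*cos(b)) + (b + 7)*(b - cos(b))*(b + 2*cos(b))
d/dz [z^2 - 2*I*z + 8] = 2*z - 2*I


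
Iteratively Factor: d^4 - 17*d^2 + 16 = (d + 1)*(d^3 - d^2 - 16*d + 16) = (d - 4)*(d + 1)*(d^2 + 3*d - 4) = (d - 4)*(d - 1)*(d + 1)*(d + 4)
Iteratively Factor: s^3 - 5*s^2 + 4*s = (s - 1)*(s^2 - 4*s) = (s - 4)*(s - 1)*(s)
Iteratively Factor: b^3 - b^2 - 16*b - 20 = (b + 2)*(b^2 - 3*b - 10) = (b + 2)^2*(b - 5)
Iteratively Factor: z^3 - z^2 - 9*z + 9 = (z + 3)*(z^2 - 4*z + 3) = (z - 1)*(z + 3)*(z - 3)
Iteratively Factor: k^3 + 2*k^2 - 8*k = (k - 2)*(k^2 + 4*k) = k*(k - 2)*(k + 4)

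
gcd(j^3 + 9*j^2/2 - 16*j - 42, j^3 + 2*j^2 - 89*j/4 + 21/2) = j^2 + 5*j/2 - 21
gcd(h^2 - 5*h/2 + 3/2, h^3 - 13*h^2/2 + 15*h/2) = h - 3/2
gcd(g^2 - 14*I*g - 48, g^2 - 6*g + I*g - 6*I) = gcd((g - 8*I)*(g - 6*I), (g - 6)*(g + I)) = 1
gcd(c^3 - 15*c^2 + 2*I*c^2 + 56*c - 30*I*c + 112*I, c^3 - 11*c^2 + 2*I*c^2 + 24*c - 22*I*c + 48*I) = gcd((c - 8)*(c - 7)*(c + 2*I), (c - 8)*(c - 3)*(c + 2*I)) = c^2 + c*(-8 + 2*I) - 16*I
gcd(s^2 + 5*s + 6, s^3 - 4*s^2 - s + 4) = 1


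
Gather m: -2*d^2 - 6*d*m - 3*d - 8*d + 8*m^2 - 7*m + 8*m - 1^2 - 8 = -2*d^2 - 11*d + 8*m^2 + m*(1 - 6*d) - 9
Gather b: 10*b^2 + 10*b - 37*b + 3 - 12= 10*b^2 - 27*b - 9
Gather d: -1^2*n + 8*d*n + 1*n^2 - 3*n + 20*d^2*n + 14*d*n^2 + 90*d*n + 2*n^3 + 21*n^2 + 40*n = 20*d^2*n + d*(14*n^2 + 98*n) + 2*n^3 + 22*n^2 + 36*n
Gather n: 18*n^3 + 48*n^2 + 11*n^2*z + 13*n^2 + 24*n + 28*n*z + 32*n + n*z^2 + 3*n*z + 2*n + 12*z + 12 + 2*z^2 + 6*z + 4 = 18*n^3 + n^2*(11*z + 61) + n*(z^2 + 31*z + 58) + 2*z^2 + 18*z + 16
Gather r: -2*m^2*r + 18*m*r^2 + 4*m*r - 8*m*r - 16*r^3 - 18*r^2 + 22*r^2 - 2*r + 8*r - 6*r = -16*r^3 + r^2*(18*m + 4) + r*(-2*m^2 - 4*m)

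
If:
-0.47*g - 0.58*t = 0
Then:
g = -1.23404255319149*t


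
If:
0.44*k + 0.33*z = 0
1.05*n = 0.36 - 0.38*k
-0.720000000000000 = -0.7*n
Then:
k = -1.89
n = 1.03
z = 2.53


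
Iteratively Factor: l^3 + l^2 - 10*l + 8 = (l - 2)*(l^2 + 3*l - 4) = (l - 2)*(l + 4)*(l - 1)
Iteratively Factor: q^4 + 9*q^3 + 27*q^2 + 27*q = (q)*(q^3 + 9*q^2 + 27*q + 27) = q*(q + 3)*(q^2 + 6*q + 9) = q*(q + 3)^2*(q + 3)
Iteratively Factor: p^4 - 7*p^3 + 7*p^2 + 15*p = (p + 1)*(p^3 - 8*p^2 + 15*p) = p*(p + 1)*(p^2 - 8*p + 15) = p*(p - 3)*(p + 1)*(p - 5)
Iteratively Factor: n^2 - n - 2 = (n - 2)*(n + 1)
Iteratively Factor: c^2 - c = (c)*(c - 1)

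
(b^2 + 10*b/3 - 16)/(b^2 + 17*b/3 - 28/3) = (3*b^2 + 10*b - 48)/(3*b^2 + 17*b - 28)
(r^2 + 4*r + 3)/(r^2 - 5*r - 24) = (r + 1)/(r - 8)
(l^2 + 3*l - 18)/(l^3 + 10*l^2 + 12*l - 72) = (l - 3)/(l^2 + 4*l - 12)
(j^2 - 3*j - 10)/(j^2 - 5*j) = (j + 2)/j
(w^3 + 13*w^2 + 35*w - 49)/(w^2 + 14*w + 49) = w - 1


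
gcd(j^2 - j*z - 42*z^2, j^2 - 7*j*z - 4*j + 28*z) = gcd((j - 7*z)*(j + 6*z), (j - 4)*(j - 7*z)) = -j + 7*z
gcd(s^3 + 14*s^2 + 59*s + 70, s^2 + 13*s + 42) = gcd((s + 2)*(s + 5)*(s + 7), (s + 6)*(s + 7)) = s + 7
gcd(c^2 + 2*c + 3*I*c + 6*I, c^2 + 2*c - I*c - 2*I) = c + 2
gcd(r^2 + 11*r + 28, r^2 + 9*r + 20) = r + 4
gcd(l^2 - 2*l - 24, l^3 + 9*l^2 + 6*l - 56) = l + 4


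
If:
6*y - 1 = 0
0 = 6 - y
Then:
No Solution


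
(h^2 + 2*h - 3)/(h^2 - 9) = (h - 1)/(h - 3)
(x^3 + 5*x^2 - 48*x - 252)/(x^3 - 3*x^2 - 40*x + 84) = (x + 6)/(x - 2)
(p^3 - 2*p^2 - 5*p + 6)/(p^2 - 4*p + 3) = p + 2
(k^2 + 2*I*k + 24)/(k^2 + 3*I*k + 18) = (k - 4*I)/(k - 3*I)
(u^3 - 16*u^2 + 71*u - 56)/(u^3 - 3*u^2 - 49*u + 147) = (u^2 - 9*u + 8)/(u^2 + 4*u - 21)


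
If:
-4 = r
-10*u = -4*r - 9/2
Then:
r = -4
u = -23/20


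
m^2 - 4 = (m - 2)*(m + 2)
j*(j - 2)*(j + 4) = j^3 + 2*j^2 - 8*j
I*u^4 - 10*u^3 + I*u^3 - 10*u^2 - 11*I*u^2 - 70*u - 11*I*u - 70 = (u - 2*I)*(u + 5*I)*(u + 7*I)*(I*u + I)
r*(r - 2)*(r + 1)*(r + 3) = r^4 + 2*r^3 - 5*r^2 - 6*r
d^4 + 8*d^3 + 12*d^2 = d^2*(d + 2)*(d + 6)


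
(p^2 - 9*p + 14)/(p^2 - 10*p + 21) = (p - 2)/(p - 3)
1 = 1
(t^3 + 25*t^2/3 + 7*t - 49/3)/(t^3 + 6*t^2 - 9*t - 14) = (t^2 + 4*t/3 - 7/3)/(t^2 - t - 2)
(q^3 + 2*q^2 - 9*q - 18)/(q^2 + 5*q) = (q^3 + 2*q^2 - 9*q - 18)/(q*(q + 5))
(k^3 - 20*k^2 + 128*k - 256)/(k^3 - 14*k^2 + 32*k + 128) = (k - 4)/(k + 2)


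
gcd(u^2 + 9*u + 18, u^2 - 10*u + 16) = 1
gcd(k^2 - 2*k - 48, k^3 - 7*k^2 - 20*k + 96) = k - 8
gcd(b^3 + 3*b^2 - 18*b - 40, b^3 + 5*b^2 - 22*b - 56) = b^2 - 2*b - 8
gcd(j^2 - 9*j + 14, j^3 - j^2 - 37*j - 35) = j - 7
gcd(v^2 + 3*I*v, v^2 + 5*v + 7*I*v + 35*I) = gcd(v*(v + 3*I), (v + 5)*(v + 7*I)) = 1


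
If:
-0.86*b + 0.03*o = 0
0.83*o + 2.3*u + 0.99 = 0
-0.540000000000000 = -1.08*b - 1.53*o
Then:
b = 0.01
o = 0.34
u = -0.55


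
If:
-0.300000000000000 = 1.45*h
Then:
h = -0.21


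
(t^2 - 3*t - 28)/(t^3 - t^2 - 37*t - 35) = (t + 4)/(t^2 + 6*t + 5)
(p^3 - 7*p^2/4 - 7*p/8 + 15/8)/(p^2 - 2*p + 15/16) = 2*(2*p^2 - p - 3)/(4*p - 3)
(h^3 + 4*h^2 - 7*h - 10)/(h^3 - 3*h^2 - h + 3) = (h^2 + 3*h - 10)/(h^2 - 4*h + 3)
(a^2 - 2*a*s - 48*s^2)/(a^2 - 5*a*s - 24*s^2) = (a + 6*s)/(a + 3*s)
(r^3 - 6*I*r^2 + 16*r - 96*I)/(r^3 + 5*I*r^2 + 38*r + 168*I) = (r - 4*I)/(r + 7*I)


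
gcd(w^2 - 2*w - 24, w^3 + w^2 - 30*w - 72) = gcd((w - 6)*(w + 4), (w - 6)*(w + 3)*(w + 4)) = w^2 - 2*w - 24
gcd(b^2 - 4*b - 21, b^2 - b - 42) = b - 7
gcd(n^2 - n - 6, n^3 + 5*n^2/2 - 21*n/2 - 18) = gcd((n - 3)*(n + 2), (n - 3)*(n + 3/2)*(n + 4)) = n - 3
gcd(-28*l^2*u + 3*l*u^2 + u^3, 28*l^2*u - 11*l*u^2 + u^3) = -4*l*u + u^2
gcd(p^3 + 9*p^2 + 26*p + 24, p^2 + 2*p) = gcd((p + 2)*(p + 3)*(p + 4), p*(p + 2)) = p + 2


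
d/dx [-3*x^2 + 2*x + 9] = 2 - 6*x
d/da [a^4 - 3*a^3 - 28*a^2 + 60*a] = 4*a^3 - 9*a^2 - 56*a + 60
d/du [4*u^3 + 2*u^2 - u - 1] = 12*u^2 + 4*u - 1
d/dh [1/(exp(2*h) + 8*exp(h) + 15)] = 2*(-exp(h) - 4)*exp(h)/(exp(2*h) + 8*exp(h) + 15)^2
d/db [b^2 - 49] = 2*b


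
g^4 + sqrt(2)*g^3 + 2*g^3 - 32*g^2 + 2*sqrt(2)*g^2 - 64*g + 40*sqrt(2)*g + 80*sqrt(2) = (g + 2)*(g - 2*sqrt(2))^2*(g + 5*sqrt(2))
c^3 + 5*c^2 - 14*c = c*(c - 2)*(c + 7)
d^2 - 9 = (d - 3)*(d + 3)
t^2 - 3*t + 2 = (t - 2)*(t - 1)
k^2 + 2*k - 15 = (k - 3)*(k + 5)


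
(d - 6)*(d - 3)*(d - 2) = d^3 - 11*d^2 + 36*d - 36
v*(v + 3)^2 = v^3 + 6*v^2 + 9*v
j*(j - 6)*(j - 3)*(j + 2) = j^4 - 7*j^3 + 36*j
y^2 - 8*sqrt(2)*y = y*(y - 8*sqrt(2))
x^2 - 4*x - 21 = (x - 7)*(x + 3)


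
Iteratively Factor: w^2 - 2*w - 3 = (w - 3)*(w + 1)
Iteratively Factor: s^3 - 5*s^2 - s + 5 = (s - 5)*(s^2 - 1) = (s - 5)*(s - 1)*(s + 1)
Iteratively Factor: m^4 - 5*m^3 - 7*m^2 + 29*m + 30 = (m - 3)*(m^3 - 2*m^2 - 13*m - 10) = (m - 5)*(m - 3)*(m^2 + 3*m + 2) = (m - 5)*(m - 3)*(m + 2)*(m + 1)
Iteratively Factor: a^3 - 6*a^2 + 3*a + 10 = (a + 1)*(a^2 - 7*a + 10) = (a - 5)*(a + 1)*(a - 2)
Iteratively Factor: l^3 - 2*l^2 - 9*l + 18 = (l + 3)*(l^2 - 5*l + 6) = (l - 2)*(l + 3)*(l - 3)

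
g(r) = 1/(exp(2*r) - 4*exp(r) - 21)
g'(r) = (-2*exp(2*r) + 4*exp(r))/(exp(2*r) - 4*exp(r) - 21)^2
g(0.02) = -0.04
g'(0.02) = 0.00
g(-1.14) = -0.05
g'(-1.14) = 0.00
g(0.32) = -0.04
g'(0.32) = 0.00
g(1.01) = -0.04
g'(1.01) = -0.01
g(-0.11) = -0.04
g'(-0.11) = 0.00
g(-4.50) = -0.05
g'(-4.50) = 0.00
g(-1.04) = -0.04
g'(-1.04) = 0.00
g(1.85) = -0.17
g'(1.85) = -1.54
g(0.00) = -0.04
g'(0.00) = 0.00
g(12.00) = 0.00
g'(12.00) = 0.00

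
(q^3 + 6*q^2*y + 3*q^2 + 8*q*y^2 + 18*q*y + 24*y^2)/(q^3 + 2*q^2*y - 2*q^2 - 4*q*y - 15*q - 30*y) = (q + 4*y)/(q - 5)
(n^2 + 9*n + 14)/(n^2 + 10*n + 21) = (n + 2)/(n + 3)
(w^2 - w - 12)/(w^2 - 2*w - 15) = (w - 4)/(w - 5)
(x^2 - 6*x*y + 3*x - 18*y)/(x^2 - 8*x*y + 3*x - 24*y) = (x - 6*y)/(x - 8*y)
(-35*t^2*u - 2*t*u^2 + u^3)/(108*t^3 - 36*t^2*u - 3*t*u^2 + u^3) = u*(-35*t^2 - 2*t*u + u^2)/(108*t^3 - 36*t^2*u - 3*t*u^2 + u^3)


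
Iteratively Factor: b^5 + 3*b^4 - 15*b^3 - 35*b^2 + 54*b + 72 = (b + 4)*(b^4 - b^3 - 11*b^2 + 9*b + 18) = (b - 2)*(b + 4)*(b^3 + b^2 - 9*b - 9) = (b - 3)*(b - 2)*(b + 4)*(b^2 + 4*b + 3) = (b - 3)*(b - 2)*(b + 1)*(b + 4)*(b + 3)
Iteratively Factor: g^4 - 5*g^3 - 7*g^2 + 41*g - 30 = (g - 1)*(g^3 - 4*g^2 - 11*g + 30) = (g - 1)*(g + 3)*(g^2 - 7*g + 10) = (g - 5)*(g - 1)*(g + 3)*(g - 2)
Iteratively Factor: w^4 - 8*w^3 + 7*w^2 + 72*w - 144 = (w - 3)*(w^3 - 5*w^2 - 8*w + 48) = (w - 4)*(w - 3)*(w^2 - w - 12) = (w - 4)^2*(w - 3)*(w + 3)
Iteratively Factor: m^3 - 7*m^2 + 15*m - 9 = (m - 3)*(m^2 - 4*m + 3) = (m - 3)^2*(m - 1)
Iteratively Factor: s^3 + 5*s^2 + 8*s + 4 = (s + 1)*(s^2 + 4*s + 4) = (s + 1)*(s + 2)*(s + 2)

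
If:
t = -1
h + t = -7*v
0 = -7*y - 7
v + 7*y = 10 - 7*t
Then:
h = -167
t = -1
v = 24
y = -1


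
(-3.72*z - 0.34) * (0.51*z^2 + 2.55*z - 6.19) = -1.8972*z^3 - 9.6594*z^2 + 22.1598*z + 2.1046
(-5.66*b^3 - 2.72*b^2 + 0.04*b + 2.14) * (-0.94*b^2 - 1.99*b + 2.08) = 5.3204*b^5 + 13.8202*b^4 - 6.3976*b^3 - 7.7488*b^2 - 4.1754*b + 4.4512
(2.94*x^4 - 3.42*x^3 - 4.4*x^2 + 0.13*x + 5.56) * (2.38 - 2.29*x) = -6.7326*x^5 + 14.829*x^4 + 1.9364*x^3 - 10.7697*x^2 - 12.423*x + 13.2328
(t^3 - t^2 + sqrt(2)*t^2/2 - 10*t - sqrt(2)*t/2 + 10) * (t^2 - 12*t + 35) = t^5 - 13*t^4 + sqrt(2)*t^4/2 - 13*sqrt(2)*t^3/2 + 37*t^3 + 47*sqrt(2)*t^2/2 + 95*t^2 - 470*t - 35*sqrt(2)*t/2 + 350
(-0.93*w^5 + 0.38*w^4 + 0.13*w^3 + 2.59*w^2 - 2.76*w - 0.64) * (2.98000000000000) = -2.7714*w^5 + 1.1324*w^4 + 0.3874*w^3 + 7.7182*w^2 - 8.2248*w - 1.9072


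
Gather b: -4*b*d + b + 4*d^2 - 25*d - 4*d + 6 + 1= b*(1 - 4*d) + 4*d^2 - 29*d + 7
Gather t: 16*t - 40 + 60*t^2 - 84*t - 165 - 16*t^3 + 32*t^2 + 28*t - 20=-16*t^3 + 92*t^2 - 40*t - 225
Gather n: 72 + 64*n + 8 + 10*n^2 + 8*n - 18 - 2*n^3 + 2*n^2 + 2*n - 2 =-2*n^3 + 12*n^2 + 74*n + 60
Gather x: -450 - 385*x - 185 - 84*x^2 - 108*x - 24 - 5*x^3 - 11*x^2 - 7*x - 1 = -5*x^3 - 95*x^2 - 500*x - 660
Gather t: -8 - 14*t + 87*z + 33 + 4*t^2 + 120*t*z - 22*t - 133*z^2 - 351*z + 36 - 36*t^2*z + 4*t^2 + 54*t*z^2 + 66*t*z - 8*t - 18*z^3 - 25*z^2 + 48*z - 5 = t^2*(8 - 36*z) + t*(54*z^2 + 186*z - 44) - 18*z^3 - 158*z^2 - 216*z + 56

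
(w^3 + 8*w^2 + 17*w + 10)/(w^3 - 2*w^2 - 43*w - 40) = (w + 2)/(w - 8)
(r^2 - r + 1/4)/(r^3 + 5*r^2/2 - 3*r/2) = (r - 1/2)/(r*(r + 3))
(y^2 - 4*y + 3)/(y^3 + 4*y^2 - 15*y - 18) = (y - 1)/(y^2 + 7*y + 6)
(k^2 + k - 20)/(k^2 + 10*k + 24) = (k^2 + k - 20)/(k^2 + 10*k + 24)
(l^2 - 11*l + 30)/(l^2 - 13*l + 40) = (l - 6)/(l - 8)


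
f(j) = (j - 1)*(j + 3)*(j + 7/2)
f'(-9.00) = 148.00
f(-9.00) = -330.00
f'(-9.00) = 148.00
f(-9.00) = -330.00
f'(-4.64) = 17.55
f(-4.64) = -10.54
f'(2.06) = 39.39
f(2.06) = 29.82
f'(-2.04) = -5.96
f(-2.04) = -4.26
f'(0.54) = 10.81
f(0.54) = -6.58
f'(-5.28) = 29.56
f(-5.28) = -25.49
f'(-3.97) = 7.61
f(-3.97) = -2.27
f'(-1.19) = -4.84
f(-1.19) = -9.16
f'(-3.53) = 2.55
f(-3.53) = -0.07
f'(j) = (j - 1)*(j + 3) + (j - 1)*(j + 7/2) + (j + 3)*(j + 7/2) = 3*j^2 + 11*j + 4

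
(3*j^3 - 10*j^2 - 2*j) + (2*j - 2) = 3*j^3 - 10*j^2 - 2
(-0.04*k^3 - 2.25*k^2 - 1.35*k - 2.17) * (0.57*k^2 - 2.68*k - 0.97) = -0.0228*k^5 - 1.1753*k^4 + 5.2993*k^3 + 4.5636*k^2 + 7.1251*k + 2.1049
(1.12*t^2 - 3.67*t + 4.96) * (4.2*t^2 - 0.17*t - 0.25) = 4.704*t^4 - 15.6044*t^3 + 21.1759*t^2 + 0.0742999999999999*t - 1.24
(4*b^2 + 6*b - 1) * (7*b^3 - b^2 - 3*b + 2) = 28*b^5 + 38*b^4 - 25*b^3 - 9*b^2 + 15*b - 2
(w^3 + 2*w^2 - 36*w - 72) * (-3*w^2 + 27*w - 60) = -3*w^5 + 21*w^4 + 102*w^3 - 876*w^2 + 216*w + 4320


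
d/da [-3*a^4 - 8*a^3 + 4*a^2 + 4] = 4*a*(-3*a^2 - 6*a + 2)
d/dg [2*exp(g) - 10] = 2*exp(g)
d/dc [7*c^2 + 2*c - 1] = 14*c + 2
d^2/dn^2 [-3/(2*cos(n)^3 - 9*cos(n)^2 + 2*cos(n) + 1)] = 6*((-7*cos(n) + 36*cos(2*n) - 9*cos(3*n))*(2*cos(n)^3 - 9*cos(n)^2 + 2*cos(n) + 1)/4 - 4*(3*cos(n)^2 - 9*cos(n) + 1)^2*sin(n)^2)/(2*cos(n)^3 - 9*cos(n)^2 + 2*cos(n) + 1)^3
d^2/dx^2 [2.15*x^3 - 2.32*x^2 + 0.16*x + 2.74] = 12.9*x - 4.64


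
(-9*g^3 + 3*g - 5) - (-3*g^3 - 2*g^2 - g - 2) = -6*g^3 + 2*g^2 + 4*g - 3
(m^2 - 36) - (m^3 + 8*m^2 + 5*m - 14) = -m^3 - 7*m^2 - 5*m - 22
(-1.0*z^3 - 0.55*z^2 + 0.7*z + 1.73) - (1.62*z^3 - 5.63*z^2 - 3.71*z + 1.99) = -2.62*z^3 + 5.08*z^2 + 4.41*z - 0.26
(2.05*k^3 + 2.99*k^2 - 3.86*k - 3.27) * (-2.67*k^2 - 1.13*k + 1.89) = -5.4735*k^5 - 10.2998*k^4 + 10.802*k^3 + 18.7438*k^2 - 3.6003*k - 6.1803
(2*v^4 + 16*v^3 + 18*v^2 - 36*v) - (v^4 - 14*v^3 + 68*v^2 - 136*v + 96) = v^4 + 30*v^3 - 50*v^2 + 100*v - 96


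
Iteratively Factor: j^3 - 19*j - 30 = (j + 2)*(j^2 - 2*j - 15) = (j + 2)*(j + 3)*(j - 5)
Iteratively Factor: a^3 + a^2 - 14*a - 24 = (a + 3)*(a^2 - 2*a - 8) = (a - 4)*(a + 3)*(a + 2)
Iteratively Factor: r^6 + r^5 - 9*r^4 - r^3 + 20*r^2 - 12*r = (r - 1)*(r^5 + 2*r^4 - 7*r^3 - 8*r^2 + 12*r) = (r - 1)*(r + 3)*(r^4 - r^3 - 4*r^2 + 4*r) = (r - 1)*(r + 2)*(r + 3)*(r^3 - 3*r^2 + 2*r) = (r - 2)*(r - 1)*(r + 2)*(r + 3)*(r^2 - r) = r*(r - 2)*(r - 1)*(r + 2)*(r + 3)*(r - 1)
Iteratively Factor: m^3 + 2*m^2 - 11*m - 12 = (m + 4)*(m^2 - 2*m - 3) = (m + 1)*(m + 4)*(m - 3)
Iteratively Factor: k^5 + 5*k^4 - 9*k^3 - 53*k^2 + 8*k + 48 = (k + 4)*(k^4 + k^3 - 13*k^2 - k + 12) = (k + 4)^2*(k^3 - 3*k^2 - k + 3) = (k - 3)*(k + 4)^2*(k^2 - 1) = (k - 3)*(k + 1)*(k + 4)^2*(k - 1)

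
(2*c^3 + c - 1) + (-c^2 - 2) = 2*c^3 - c^2 + c - 3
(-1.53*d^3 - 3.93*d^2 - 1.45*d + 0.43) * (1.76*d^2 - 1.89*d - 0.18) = -2.6928*d^5 - 4.0251*d^4 + 5.1511*d^3 + 4.2047*d^2 - 0.5517*d - 0.0774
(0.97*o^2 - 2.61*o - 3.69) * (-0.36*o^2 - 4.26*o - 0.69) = -0.3492*o^4 - 3.1926*o^3 + 11.7777*o^2 + 17.5203*o + 2.5461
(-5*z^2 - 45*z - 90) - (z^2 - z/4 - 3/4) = -6*z^2 - 179*z/4 - 357/4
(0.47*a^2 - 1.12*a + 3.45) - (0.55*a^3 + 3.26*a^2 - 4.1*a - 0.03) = -0.55*a^3 - 2.79*a^2 + 2.98*a + 3.48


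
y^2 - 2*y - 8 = (y - 4)*(y + 2)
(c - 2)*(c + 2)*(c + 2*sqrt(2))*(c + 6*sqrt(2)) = c^4 + 8*sqrt(2)*c^3 + 20*c^2 - 32*sqrt(2)*c - 96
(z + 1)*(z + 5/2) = z^2 + 7*z/2 + 5/2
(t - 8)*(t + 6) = t^2 - 2*t - 48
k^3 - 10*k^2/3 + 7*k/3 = k*(k - 7/3)*(k - 1)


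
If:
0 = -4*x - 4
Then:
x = -1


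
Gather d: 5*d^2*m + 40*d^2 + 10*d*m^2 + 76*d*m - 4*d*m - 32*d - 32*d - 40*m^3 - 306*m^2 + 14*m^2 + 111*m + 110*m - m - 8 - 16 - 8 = d^2*(5*m + 40) + d*(10*m^2 + 72*m - 64) - 40*m^3 - 292*m^2 + 220*m - 32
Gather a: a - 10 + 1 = a - 9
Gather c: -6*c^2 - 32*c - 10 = -6*c^2 - 32*c - 10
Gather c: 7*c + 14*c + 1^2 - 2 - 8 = 21*c - 9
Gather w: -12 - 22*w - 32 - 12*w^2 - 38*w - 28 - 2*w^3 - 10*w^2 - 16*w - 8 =-2*w^3 - 22*w^2 - 76*w - 80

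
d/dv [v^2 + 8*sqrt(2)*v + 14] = 2*v + 8*sqrt(2)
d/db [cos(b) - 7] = -sin(b)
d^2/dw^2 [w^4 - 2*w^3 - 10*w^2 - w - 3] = 12*w^2 - 12*w - 20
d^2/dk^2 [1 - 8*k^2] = -16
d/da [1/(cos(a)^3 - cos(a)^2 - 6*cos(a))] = (3*sin(a) - 6*sin(a)/cos(a)^2 - 2*tan(a))/(sin(a)^2 + cos(a) + 5)^2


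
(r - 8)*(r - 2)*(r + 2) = r^3 - 8*r^2 - 4*r + 32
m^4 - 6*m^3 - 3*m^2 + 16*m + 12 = (m - 6)*(m - 2)*(m + 1)^2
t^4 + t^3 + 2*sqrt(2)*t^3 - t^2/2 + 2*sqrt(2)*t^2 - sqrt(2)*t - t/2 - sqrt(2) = (t + 1)*(t - sqrt(2)/2)*(t + sqrt(2)/2)*(t + 2*sqrt(2))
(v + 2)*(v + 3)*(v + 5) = v^3 + 10*v^2 + 31*v + 30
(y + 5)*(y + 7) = y^2 + 12*y + 35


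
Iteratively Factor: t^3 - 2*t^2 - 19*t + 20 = (t + 4)*(t^2 - 6*t + 5) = (t - 1)*(t + 4)*(t - 5)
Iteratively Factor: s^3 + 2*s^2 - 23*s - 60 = (s + 3)*(s^2 - s - 20) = (s - 5)*(s + 3)*(s + 4)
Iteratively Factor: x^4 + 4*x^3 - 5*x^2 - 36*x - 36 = (x + 2)*(x^3 + 2*x^2 - 9*x - 18) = (x + 2)*(x + 3)*(x^2 - x - 6) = (x - 3)*(x + 2)*(x + 3)*(x + 2)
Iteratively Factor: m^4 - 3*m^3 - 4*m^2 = (m - 4)*(m^3 + m^2) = m*(m - 4)*(m^2 + m) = m^2*(m - 4)*(m + 1)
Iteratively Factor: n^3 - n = (n)*(n^2 - 1) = n*(n + 1)*(n - 1)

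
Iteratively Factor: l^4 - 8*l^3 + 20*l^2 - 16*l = (l - 4)*(l^3 - 4*l^2 + 4*l) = l*(l - 4)*(l^2 - 4*l + 4) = l*(l - 4)*(l - 2)*(l - 2)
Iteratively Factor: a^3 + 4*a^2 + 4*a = (a + 2)*(a^2 + 2*a) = a*(a + 2)*(a + 2)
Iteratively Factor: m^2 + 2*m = (m)*(m + 2)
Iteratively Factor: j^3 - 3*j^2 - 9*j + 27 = (j - 3)*(j^2 - 9) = (j - 3)^2*(j + 3)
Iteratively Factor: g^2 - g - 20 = (g - 5)*(g + 4)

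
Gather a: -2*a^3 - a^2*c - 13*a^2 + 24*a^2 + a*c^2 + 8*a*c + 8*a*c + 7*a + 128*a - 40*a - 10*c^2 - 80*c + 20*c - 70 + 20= -2*a^3 + a^2*(11 - c) + a*(c^2 + 16*c + 95) - 10*c^2 - 60*c - 50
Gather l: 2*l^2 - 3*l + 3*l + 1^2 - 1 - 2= 2*l^2 - 2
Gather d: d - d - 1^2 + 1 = 0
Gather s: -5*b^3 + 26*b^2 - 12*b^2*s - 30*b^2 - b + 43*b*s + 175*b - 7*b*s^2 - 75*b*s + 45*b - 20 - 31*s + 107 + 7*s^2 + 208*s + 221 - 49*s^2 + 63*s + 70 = -5*b^3 - 4*b^2 + 219*b + s^2*(-7*b - 42) + s*(-12*b^2 - 32*b + 240) + 378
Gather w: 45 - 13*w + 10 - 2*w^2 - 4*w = -2*w^2 - 17*w + 55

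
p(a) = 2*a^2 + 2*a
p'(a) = 4*a + 2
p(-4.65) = 33.94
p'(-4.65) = -16.60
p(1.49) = 7.42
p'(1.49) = 7.96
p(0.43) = 1.23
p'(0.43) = 3.72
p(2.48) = 17.26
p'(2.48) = 11.92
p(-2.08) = 4.49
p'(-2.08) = -6.32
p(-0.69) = -0.43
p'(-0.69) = -0.76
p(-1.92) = 3.53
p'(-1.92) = -5.68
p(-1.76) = 2.68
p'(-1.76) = -5.04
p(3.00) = 24.00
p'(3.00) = 14.00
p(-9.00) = 144.00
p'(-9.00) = -34.00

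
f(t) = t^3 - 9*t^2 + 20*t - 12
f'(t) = 3*t^2 - 18*t + 20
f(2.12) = -0.52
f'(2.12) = -4.68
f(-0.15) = -15.21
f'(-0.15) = 22.77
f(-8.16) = -1317.81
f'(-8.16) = 366.64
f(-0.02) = -12.40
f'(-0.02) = 20.36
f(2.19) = -0.86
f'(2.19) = -5.03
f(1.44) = 1.12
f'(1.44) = 0.30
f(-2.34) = -120.89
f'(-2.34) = 78.55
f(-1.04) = -43.66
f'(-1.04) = 41.96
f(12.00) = 660.00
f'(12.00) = 236.00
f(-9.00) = -1650.00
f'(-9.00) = 425.00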